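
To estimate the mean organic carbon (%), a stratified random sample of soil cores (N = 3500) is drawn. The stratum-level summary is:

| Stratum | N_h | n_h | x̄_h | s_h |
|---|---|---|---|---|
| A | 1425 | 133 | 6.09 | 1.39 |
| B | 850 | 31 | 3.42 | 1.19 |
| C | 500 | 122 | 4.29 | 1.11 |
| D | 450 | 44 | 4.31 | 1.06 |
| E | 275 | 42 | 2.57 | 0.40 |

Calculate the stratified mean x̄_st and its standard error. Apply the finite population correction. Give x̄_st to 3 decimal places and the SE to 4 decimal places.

x̄_st = Σ W_h x̄_h = (1425·6.09 + 850·3.42 + 500·4.29 + 450·4.31 + 275·2.57)/3500 = 4.67900
V̂(x̄_st) = Σ W_h² (1 − n_h/N_h) s_h²/n_h, with W_h = N_h/N and N = 3500:
  stratum A: (1425/3500)²·(1 − 133/1425)·1.39²/133 = 0.00218333
  stratum B: (850/3500)²·(1 − 31/850)·1.19²/31 = 0.00259597
  stratum C: (500/3500)²·(1 − 122/500)·1.11²/122 = 0.000155816
  stratum D: (450/3500)²·(1 − 44/450)·1.06²/44 = 0.000380857
  stratum E: (275/3500)²·(1 − 42/275)·0.40²/42 = 1.99261e-05
V̂(x̄_st) = 0.00533589
SE(x̄_st) = √0.00533589 = 0.0730472

x̄_st ≈ 4.679, SE ≈ 0.0730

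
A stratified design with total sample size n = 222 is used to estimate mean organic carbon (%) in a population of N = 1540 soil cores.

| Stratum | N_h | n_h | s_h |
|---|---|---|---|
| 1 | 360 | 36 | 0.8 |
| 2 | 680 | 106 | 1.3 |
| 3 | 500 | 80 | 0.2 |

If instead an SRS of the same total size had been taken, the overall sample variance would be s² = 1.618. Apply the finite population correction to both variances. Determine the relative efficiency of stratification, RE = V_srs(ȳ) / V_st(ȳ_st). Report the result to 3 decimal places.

V̂(ȳ_st) = Σ W_h² (1 − n_h/N_h) s_h²/n_h, with W_h = N_h/N and N = 1540:
  stratum 1: (360/1540)²·(1 − 36/360)·0.8²/36 = 0.000874346
  stratum 2: (680/1540)²·(1 − 106/680)·1.3²/106 = 0.00262398
  stratum 3: (500/1540)²·(1 − 80/500)·0.2²/80 = 4.42739e-05
V_st = 0.0035426
V_srs = (1 − 222/1540)·1.618/222 = 0.00623764
Relative efficiency = V_srs / V_st = 0.00623764/0.0035426 = 1.7608

RE ≈ 1.761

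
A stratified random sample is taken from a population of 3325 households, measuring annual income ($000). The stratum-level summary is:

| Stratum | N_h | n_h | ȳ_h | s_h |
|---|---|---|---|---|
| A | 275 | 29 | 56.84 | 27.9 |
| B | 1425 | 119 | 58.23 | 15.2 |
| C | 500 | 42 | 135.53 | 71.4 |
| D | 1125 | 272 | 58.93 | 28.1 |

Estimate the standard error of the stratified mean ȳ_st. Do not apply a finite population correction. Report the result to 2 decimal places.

V̂(ȳ_st) = Σ W_h² s_h²/n_h, with W_h = N_h/N and N = 3325:
  stratum A: (275/3325)²·27.9²/29 = 0.183608
  stratum B: (1425/3325)²·15.2²/119 = 0.356604
  stratum C: (500/3325)²·71.4²/42 = 2.74476
  stratum D: (1125/3325)²·28.1²/272 = 0.332327
V̂(ȳ_st) = 3.6173
SE(ȳ_st) = √3.6173 = 1.90192

SE(ȳ_st) ≈ 1.90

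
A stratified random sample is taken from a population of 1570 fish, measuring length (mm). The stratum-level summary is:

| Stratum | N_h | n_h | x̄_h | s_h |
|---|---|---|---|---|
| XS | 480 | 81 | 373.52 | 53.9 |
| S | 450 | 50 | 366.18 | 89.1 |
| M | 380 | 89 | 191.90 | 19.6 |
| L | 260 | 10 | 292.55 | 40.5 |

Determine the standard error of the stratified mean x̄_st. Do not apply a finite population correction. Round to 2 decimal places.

SE(x̄_st) ≈ 4.60

V̂(x̄_st) = Σ W_h² s_h²/n_h, with W_h = N_h/N and N = 1570:
  stratum XS: (480/1570)²·53.9²/81 = 3.35255
  stratum S: (450/1570)²·89.1²/50 = 13.044
  stratum M: (380/1570)²·19.6²/89 = 0.252866
  stratum L: (260/1570)²·40.5²/10 = 4.49839
V̂(x̄_st) = 21.1478
SE(x̄_st) = √21.1478 = 4.59868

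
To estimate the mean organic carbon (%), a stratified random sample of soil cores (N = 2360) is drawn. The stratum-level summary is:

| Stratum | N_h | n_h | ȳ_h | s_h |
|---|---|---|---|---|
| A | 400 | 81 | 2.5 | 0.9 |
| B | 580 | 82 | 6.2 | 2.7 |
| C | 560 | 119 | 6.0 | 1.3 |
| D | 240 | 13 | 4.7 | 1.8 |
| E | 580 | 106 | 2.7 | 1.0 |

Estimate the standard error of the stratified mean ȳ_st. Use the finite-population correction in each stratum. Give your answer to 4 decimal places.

SE(ȳ_st) ≈ 0.0915

V̂(ȳ_st) = Σ W_h² (1 − n_h/N_h) s_h²/n_h, with W_h = N_h/N and N = 2360:
  stratum A: (400/2360)²·(1 − 81/400)·0.9²/81 = 0.000229101
  stratum B: (580/2360)²·(1 − 82/580)·2.7²/82 = 0.00461049
  stratum C: (560/2360)²·(1 − 119/560)·1.3²/119 = 0.000629713
  stratum D: (240/2360)²·(1 − 13/240)·1.8²/13 = 0.00243789
  stratum E: (580/2360)²·(1 − 106/580)·1.0²/106 = 0.000465668
V̂(ȳ_st) = 0.00837286
SE(ȳ_st) = √0.00837286 = 0.0915034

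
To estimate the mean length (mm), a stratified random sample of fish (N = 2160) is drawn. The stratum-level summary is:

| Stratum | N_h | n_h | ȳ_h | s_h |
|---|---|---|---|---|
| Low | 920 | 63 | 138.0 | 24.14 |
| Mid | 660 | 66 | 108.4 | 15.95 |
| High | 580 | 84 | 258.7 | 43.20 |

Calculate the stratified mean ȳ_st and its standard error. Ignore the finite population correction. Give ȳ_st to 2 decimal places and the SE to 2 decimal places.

ȳ_st = Σ W_h ȳ_h = (920·138.0 + 660·108.4 + 580·258.7)/2160 = 161.36574
V̂(ȳ_st) = Σ W_h² s_h²/n_h, with W_h = N_h/N and N = 2160:
  stratum Low: (920/2160)²·24.14²/63 = 1.67804
  stratum Mid: (660/2160)²·15.95²/66 = 0.35988
  stratum High: (580/2160)²·43.20²/84 = 1.6019
V̂(ȳ_st) = 3.63982
SE(ȳ_st) = √3.63982 = 1.90783

ȳ_st ≈ 161.37, SE ≈ 1.91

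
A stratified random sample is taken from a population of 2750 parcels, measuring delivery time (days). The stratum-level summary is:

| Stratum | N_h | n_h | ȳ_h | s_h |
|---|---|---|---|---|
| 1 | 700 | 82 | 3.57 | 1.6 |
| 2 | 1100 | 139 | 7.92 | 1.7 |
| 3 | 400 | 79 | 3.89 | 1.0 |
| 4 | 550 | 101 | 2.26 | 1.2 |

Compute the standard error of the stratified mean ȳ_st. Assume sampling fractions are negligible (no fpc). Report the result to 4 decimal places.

V̂(ȳ_st) = Σ W_h² s_h²/n_h, with W_h = N_h/N and N = 2750:
  stratum 1: (700/2750)²·1.6²/82 = 0.00202282
  stratum 2: (1100/2750)²·1.7²/139 = 0.00332662
  stratum 3: (400/2750)²·1.0²/79 = 0.00026781
  stratum 4: (550/2750)²·1.2²/101 = 0.000570297
V̂(ȳ_st) = 0.00618754
SE(ȳ_st) = √0.00618754 = 0.0786609

SE(ȳ_st) ≈ 0.0787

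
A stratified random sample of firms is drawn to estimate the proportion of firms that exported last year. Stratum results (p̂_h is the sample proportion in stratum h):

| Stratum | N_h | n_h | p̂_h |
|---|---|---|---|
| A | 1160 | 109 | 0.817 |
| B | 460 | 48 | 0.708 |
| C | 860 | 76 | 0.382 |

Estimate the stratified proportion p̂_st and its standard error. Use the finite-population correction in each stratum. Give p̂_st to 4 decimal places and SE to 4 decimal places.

p̂_st ≈ 0.6459, SE ≈ 0.0275

N = 2480; stratum weights W_h = N_h/N.
p̂_st = Σ W_h p̂_h = (1160·0.817 + 460·0.708 + 860·0.382)/2480 = 0.64594
V̂(p̂_st) = Σ W_h² (1 − n_h/N_h) p̂_h(1−p̂_h)/(n_h−1):
  stratum A: (1160/2480)²·(1 − 109/1160)·0.817·0.183/108 = 0.000274414
  stratum B: (460/2480)²·(1 − 48/460)·0.708·0.292/47 = 0.000135541
  stratum C: (860/2480)²·(1 − 76/860)·0.382·0.618/75 = 0.000345066
V̂(p̂_st) = 0.000755021; SE = √V̂ = 0.0274776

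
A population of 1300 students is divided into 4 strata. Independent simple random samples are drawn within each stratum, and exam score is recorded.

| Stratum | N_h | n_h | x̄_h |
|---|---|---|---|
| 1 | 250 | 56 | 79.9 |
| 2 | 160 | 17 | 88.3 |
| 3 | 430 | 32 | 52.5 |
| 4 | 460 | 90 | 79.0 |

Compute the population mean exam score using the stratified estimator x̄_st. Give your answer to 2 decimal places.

x̄_st ≈ 71.55

N = Σ N_h = 1300. Stratum weights W_h = N_h/N.
x̄_st = (250·79.9 + 160·88.3 + 430·52.5 + 460·79.0) / 1300 = 71.5523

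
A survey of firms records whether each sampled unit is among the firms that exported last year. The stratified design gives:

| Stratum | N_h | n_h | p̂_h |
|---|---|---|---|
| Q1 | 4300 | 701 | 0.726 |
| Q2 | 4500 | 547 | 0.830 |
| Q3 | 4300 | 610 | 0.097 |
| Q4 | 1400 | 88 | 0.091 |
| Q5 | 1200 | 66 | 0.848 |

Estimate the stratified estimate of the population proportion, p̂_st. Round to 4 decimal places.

p̂_st ≈ 0.5362

N = 15700; stratum weights W_h = N_h/N.
p̂_st = Σ W_h p̂_h = (4300·0.726 + 4500·0.830 + 4300·0.097 + 1400·0.091 + 1200·0.848)/15700 = 0.53624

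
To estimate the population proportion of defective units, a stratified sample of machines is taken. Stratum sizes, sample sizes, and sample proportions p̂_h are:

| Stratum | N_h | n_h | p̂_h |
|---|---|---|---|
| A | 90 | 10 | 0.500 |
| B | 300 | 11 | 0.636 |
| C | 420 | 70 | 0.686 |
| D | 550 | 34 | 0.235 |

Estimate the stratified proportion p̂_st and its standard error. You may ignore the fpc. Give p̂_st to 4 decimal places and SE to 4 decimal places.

N = 1360; stratum weights W_h = N_h/N.
p̂_st = Σ W_h p̂_h = (90·0.500 + 300·0.636 + 420·0.686 + 550·0.235)/1360 = 0.48027
V̂(p̂_st) = Σ W_h² p̂_h(1−p̂_h)/(n_h−1):
  stratum A: (90/1360)²·0.500·0.500/9 = 0.000121648
  stratum B: (300/1360)²·0.636·0.364/10 = 0.00112648
  stratum C: (420/1360)²·0.686·0.314/69 = 0.000297732
  stratum D: (550/1360)²·0.235·0.765/33 = 0.00089097
V̂(p̂_st) = 0.00243683; SE = √V̂ = 0.0493642

p̂_st ≈ 0.4803, SE ≈ 0.0494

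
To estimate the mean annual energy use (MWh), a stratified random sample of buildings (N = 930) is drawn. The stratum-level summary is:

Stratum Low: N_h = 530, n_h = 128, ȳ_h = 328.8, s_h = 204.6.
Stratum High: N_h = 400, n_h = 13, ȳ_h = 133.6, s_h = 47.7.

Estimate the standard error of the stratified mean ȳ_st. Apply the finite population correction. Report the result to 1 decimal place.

V̂(ȳ_st) = Σ W_h² (1 − n_h/N_h) s_h²/n_h, with W_h = N_h/N and N = 930:
  stratum Low: (530/930)²·(1 − 128/530)·204.6²/128 = 80.5633
  stratum High: (400/930)²·(1 − 13/400)·47.7²/13 = 31.3255
V̂(ȳ_st) = 111.889
SE(ȳ_st) = √111.889 = 10.5778

SE(ȳ_st) ≈ 10.6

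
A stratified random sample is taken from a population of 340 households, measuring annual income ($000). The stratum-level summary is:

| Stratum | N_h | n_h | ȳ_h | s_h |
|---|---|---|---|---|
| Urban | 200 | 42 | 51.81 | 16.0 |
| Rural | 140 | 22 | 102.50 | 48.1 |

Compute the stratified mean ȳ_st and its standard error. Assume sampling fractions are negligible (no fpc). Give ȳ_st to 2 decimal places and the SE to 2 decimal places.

ȳ_st ≈ 72.68, SE ≈ 4.47

ȳ_st = Σ W_h ȳ_h = (200·51.81 + 140·102.50)/340 = 72.68235
V̂(ȳ_st) = Σ W_h² s_h²/n_h, with W_h = N_h/N and N = 340:
  stratum Urban: (200/340)²·16.0²/42 = 2.10908
  stratum Rural: (140/340)²·48.1²/22 = 17.8306
V̂(ȳ_st) = 19.9397
SE(ȳ_st) = √19.9397 = 4.46539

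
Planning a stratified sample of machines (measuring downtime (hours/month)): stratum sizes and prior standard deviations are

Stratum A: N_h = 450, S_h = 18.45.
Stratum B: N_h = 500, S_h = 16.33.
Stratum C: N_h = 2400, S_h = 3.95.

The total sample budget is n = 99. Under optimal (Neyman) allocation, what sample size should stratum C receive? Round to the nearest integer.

36

Neyman allocation: n_h = n · N_h S_h / Σ N_i S_i, with n = 99.
  stratum A: N_h·S_h = 450·18.45 = 8302.50
  stratum B: N_h·S_h = 500·16.33 = 8165.00
  stratum C: N_h·S_h = 2400·3.95 = 9480.00
Σ N_h S_h = 25947.50
n for stratum C = 99·9480.00/25947.50 = 36.170 → 36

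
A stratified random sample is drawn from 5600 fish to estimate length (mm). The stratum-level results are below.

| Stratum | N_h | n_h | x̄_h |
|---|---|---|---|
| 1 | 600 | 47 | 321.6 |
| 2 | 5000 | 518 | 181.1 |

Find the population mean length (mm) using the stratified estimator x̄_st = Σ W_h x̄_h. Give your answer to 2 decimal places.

x̄_st ≈ 196.15

N = Σ N_h = 5600. Stratum weights W_h = N_h/N.
x̄_st = (600·321.6 + 5000·181.1) / 5600 = 196.1536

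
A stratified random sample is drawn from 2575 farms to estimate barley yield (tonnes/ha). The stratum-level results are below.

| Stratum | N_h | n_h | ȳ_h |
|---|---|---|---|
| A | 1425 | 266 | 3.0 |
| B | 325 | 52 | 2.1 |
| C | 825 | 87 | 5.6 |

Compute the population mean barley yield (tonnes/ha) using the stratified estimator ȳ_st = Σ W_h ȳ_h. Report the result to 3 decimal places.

ȳ_st ≈ 3.719

N = Σ N_h = 2575. Stratum weights W_h = N_h/N.
ȳ_st = (1425·3.0 + 325·2.1 + 825·5.6) / 2575 = 3.71942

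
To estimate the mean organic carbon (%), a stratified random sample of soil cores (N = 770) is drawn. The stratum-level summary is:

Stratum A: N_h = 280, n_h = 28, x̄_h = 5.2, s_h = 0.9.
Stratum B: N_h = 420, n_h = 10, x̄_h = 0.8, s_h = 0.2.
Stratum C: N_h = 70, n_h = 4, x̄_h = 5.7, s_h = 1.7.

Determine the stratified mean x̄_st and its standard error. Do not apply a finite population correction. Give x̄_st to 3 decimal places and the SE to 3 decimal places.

x̄_st = Σ W_h x̄_h = (280·5.2 + 420·0.8 + 70·5.7)/770 = 2.84545
V̂(x̄_st) = Σ W_h² s_h²/n_h, with W_h = N_h/N and N = 770:
  stratum A: (280/770)²·0.9²/28 = 0.00382527
  stratum B: (420/770)²·0.2²/10 = 0.00119008
  stratum C: (70/770)²·1.7²/4 = 0.00597107
V̂(x̄_st) = 0.0109864
SE(x̄_st) = √0.0109864 = 0.104816

x̄_st ≈ 2.845, SE ≈ 0.105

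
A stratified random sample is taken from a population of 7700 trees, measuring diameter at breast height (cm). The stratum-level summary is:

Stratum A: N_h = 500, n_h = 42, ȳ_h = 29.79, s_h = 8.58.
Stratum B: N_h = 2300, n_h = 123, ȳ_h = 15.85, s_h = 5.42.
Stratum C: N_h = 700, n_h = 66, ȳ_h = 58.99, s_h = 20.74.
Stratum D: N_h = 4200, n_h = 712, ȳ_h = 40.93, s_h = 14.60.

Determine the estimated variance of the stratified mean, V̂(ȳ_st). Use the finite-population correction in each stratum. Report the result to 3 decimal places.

V̂(ȳ_st) ≈ 0.150

V̂(ȳ_st) = Σ W_h² (1 − n_h/N_h) s_h²/n_h, with W_h = N_h/N and N = 7700:
  stratum A: (500/7700)²·(1 − 42/500)·8.58²/42 = 0.00676985
  stratum B: (2300/7700)²·(1 − 123/2300)·5.42²/123 = 0.0201696
  stratum C: (700/7700)²·(1 − 66/700)·20.74²/66 = 0.0487842
  stratum D: (4200/7700)²·(1 − 712/4200)·14.60²/712 = 0.0739725
V̂(ȳ_st) = 0.149696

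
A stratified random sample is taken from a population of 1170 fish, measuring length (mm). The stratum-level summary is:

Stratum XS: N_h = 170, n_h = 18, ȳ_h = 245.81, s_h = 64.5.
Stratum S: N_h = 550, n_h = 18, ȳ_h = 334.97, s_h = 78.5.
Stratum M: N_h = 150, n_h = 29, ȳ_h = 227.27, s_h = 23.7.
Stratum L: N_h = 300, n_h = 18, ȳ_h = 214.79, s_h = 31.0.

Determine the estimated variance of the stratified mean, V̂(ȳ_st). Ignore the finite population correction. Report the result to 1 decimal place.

V̂(ȳ_st) = Σ W_h² s_h²/n_h, with W_h = N_h/N and N = 1170:
  stratum XS: (170/1170)²·64.5²/18 = 4.87947
  stratum S: (550/1170)²·78.5²/18 = 75.652
  stratum M: (150/1170)²·23.7²/29 = 0.318353
  stratum L: (300/1170)²·31.0²/18 = 3.51012
V̂(ȳ_st) = 84.36

V̂(ȳ_st) ≈ 84.4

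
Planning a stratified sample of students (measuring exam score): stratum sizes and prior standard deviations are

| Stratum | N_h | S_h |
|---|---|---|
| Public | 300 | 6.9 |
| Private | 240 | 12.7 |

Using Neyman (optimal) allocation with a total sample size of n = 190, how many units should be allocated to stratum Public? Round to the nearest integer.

77

Neyman allocation: n_h = n · N_h S_h / Σ N_i S_i, with n = 190.
  stratum Public: N_h·S_h = 300·6.9 = 2070.00
  stratum Private: N_h·S_h = 240·12.7 = 3048.00
Σ N_h S_h = 5118.00
n for stratum Public = 190·2070.00/5118.00 = 76.846 → 77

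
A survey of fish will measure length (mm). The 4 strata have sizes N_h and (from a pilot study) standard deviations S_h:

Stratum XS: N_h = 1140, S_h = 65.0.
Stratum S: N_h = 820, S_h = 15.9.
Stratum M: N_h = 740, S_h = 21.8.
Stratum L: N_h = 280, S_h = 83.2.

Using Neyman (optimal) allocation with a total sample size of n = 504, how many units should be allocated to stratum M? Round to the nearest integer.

Neyman allocation: n_h = n · N_h S_h / Σ N_i S_i, with n = 504.
  stratum XS: N_h·S_h = 1140·65.0 = 74100.00
  stratum S: N_h·S_h = 820·15.9 = 13038.00
  stratum M: N_h·S_h = 740·21.8 = 16132.00
  stratum L: N_h·S_h = 280·83.2 = 23296.00
Σ N_h S_h = 126566.00
n for stratum M = 504·16132.00/126566.00 = 64.239 → 64

64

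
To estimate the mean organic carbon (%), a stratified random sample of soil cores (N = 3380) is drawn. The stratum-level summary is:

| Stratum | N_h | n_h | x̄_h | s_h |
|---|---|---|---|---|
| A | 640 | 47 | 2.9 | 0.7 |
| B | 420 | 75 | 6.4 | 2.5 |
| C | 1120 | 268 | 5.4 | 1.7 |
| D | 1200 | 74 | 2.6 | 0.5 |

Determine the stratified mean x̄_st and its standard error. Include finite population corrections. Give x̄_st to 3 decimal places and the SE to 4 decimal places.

x̄_st = Σ W_h x̄_h = (640·2.9 + 420·6.4 + 1120·5.4 + 1200·2.6)/3380 = 4.05680
V̂(x̄_st) = Σ W_h² (1 − n_h/N_h) s_h²/n_h, with W_h = N_h/N and N = 3380:
  stratum A: (640/3380)²·(1 − 47/640)·0.7²/47 = 0.000346337
  stratum B: (420/3380)²·(1 − 75/420)·2.5²/75 = 0.00105695
  stratum C: (1120/3380)²·(1 − 268/1120)·1.7²/268 = 0.000900715
  stratum D: (1200/3380)²·(1 − 74/1200)·0.5²/74 = 0.000399572
V̂(x̄_st) = 0.00270357
SE(x̄_st) = √0.00270357 = 0.0519959

x̄_st ≈ 4.057, SE ≈ 0.0520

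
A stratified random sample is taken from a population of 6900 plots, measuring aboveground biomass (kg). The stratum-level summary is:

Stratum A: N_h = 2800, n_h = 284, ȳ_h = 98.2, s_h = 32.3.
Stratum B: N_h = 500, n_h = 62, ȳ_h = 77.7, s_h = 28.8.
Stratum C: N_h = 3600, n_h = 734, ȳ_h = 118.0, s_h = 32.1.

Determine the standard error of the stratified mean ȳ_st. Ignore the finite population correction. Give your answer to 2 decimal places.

SE(ȳ_st) ≈ 1.03

V̂(ȳ_st) = Σ W_h² s_h²/n_h, with W_h = N_h/N and N = 6900:
  stratum A: (2800/6900)²·32.3²/284 = 0.604929
  stratum B: (500/6900)²·28.8²/62 = 0.0702482
  stratum C: (3600/6900)²·32.1²/734 = 0.382139
V̂(ȳ_st) = 1.05732
SE(ȳ_st) = √1.05732 = 1.02826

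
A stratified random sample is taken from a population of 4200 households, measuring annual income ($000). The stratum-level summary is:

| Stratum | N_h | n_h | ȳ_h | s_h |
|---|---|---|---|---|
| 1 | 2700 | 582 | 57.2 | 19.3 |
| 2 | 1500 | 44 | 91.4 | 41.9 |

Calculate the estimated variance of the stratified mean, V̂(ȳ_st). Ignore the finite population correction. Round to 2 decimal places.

V̂(ȳ_st) ≈ 5.35

V̂(ȳ_st) = Σ W_h² s_h²/n_h, with W_h = N_h/N and N = 4200:
  stratum 1: (2700/4200)²·19.3²/582 = 0.264497
  stratum 2: (1500/4200)²·41.9²/44 = 5.08931
V̂(ȳ_st) = 5.35381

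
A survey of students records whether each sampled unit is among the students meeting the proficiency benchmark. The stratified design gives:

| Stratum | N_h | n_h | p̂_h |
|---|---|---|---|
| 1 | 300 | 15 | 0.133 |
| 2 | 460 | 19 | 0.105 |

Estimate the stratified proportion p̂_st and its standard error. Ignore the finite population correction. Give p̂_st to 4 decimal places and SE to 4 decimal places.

N = 760; stratum weights W_h = N_h/N.
p̂_st = Σ W_h p̂_h = (300·0.133 + 460·0.105)/760 = 0.11605
V̂(p̂_st) = Σ W_h² p̂_h(1−p̂_h)/(n_h−1):
  stratum 1: (300/760)²·0.133·0.867/14 = 0.00128339
  stratum 2: (460/760)²·0.105·0.895/18 = 0.00191262
V̂(p̂_st) = 0.00319601; SE = √V̂ = 0.0565332

p̂_st ≈ 0.1161, SE ≈ 0.0565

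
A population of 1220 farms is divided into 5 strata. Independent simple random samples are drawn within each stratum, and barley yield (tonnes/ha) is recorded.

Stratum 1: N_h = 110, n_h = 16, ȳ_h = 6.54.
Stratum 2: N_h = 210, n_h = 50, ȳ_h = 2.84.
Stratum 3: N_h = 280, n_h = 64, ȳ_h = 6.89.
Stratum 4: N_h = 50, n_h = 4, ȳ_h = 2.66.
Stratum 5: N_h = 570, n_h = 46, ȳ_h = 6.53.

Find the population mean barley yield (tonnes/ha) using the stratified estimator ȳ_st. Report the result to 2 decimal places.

N = Σ N_h = 1220. Stratum weights W_h = N_h/N.
ȳ_st = (110·6.54 + 210·2.84 + 280·6.89 + 50·2.66 + 570·6.53) / 1220 = 5.8198

ȳ_st ≈ 5.82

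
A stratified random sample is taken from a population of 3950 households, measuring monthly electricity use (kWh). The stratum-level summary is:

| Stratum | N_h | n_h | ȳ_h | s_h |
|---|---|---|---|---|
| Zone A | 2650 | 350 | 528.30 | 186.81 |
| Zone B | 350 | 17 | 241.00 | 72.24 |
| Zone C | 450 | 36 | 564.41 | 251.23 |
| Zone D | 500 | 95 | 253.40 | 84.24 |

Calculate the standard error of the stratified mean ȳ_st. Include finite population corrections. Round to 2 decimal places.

V̂(ȳ_st) = Σ W_h² (1 − n_h/N_h) s_h²/n_h, with W_h = N_h/N and N = 3950:
  stratum Zone A: (2650/3950)²·(1 − 350/2650)·186.81²/350 = 38.9504
  stratum Zone B: (350/3950)²·(1 − 17/350)·72.24²/17 = 2.29311
  stratum Zone C: (450/3950)²·(1 − 36/450)·251.23²/36 = 20.9343
  stratum Zone D: (500/3950)²·(1 − 95/500)·84.24²/95 = 0.969491
V̂(ȳ_st) = 63.1473
SE(ȳ_st) = √63.1473 = 7.94653

SE(ȳ_st) ≈ 7.95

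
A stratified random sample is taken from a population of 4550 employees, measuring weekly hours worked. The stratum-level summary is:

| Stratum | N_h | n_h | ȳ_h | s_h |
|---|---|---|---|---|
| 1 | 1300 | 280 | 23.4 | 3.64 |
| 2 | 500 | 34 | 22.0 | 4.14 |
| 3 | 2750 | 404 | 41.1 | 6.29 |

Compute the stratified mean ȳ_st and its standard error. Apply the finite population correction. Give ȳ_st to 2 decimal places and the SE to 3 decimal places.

ȳ_st = Σ W_h ȳ_h = (1300·23.4 + 500·22.0 + 2750·41.1)/4550 = 33.94396
V̂(ȳ_st) = Σ W_h² (1 − n_h/N_h) s_h²/n_h, with W_h = N_h/N and N = 4550:
  stratum 1: (1300/4550)²·(1 − 280/1300)·3.64²/280 = 0.00303086
  stratum 2: (500/4550)²·(1 − 34/500)·4.14²/34 = 0.00567355
  stratum 3: (2750/4550)²·(1 − 404/2750)·6.29²/404 = 0.0305181
V̂(ȳ_st) = 0.0392225
SE(ȳ_st) = √0.0392225 = 0.198047

ȳ_st ≈ 33.94, SE ≈ 0.198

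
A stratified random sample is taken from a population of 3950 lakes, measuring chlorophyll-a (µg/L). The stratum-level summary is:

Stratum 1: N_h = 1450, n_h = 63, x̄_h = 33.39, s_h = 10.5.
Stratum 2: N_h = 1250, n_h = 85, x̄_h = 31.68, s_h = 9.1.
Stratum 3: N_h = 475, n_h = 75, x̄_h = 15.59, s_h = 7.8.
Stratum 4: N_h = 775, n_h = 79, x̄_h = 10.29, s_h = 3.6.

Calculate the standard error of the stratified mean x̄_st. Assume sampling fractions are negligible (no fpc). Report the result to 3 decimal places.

V̂(x̄_st) = Σ W_h² s_h²/n_h, with W_h = N_h/N and N = 3950:
  stratum 1: (1450/3950)²·10.5²/63 = 0.23582
  stratum 2: (1250/3950)²·9.1²/85 = 0.097564
  stratum 3: (475/3950)²·7.8²/75 = 0.0117306
  stratum 4: (775/3950)²·3.6²/79 = 0.0063152
V̂(x̄_st) = 0.351429
SE(x̄_st) = √0.351429 = 0.592815

SE(x̄_st) ≈ 0.593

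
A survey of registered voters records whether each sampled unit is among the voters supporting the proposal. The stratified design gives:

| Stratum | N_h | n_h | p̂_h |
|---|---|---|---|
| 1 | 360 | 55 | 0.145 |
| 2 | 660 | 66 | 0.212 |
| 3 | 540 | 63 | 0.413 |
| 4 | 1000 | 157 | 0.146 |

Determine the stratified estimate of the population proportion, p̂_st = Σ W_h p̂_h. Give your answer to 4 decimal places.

N = 2560; stratum weights W_h = N_h/N.
p̂_st = Σ W_h p̂_h = (360·0.145 + 660·0.212 + 540·0.413 + 1000·0.146)/2560 = 0.21920

p̂_st ≈ 0.2192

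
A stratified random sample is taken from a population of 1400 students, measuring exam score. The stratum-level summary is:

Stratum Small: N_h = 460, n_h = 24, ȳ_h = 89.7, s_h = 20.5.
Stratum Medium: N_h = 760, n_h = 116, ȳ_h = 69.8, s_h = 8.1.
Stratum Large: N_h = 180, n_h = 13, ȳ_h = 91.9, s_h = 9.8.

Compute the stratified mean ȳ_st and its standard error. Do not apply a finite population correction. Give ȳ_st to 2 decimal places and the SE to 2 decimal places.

ȳ_st ≈ 79.18, SE ≈ 1.48

ȳ_st = Σ W_h ȳ_h = (460·89.7 + 760·69.8 + 180·91.9)/1400 = 79.18000
V̂(ȳ_st) = Σ W_h² s_h²/n_h, with W_h = N_h/N and N = 1400:
  stratum Small: (460/1400)²·20.5²/24 = 1.89041
  stratum Medium: (760/1400)²·8.1²/116 = 0.16668
  stratum Large: (180/1400)²·9.8²/13 = 0.122123
V̂(ȳ_st) = 2.17921
SE(ȳ_st) = √2.17921 = 1.47622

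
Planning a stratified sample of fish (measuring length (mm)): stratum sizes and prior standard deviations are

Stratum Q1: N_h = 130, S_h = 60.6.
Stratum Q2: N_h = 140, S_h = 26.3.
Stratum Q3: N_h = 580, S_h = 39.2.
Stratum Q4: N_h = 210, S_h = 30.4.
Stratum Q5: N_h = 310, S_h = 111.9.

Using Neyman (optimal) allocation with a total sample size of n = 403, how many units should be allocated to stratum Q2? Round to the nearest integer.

20

Neyman allocation: n_h = n · N_h S_h / Σ N_i S_i, with n = 403.
  stratum Q1: N_h·S_h = 130·60.6 = 7878.00
  stratum Q2: N_h·S_h = 140·26.3 = 3682.00
  stratum Q3: N_h·S_h = 580·39.2 = 22736.00
  stratum Q4: N_h·S_h = 210·30.4 = 6384.00
  stratum Q5: N_h·S_h = 310·111.9 = 34689.00
Σ N_h S_h = 75369.00
n for stratum Q2 = 403·3682.00/75369.00 = 19.688 → 20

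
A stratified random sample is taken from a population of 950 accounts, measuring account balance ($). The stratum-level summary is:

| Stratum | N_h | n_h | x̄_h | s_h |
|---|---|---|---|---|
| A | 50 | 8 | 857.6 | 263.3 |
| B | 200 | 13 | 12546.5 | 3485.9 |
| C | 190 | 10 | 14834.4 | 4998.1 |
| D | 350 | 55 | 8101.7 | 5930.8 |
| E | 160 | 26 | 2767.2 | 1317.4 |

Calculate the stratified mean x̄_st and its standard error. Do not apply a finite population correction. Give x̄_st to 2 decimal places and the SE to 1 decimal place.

x̄_st ≈ 9104.28, SE ≈ 479.7

x̄_st = Σ W_h x̄_h = (50·857.6 + 200·12546.5 + 190·14834.4 + 350·8101.7 + 160·2767.2)/950 = 9104.27684
V̂(x̄_st) = Σ W_h² s_h²/n_h, with W_h = N_h/N and N = 950:
  stratum A: (50/950)²·263.3²/8 = 24.0052
  stratum B: (200/950)²·3485.9²/13 = 41428.5
  stratum C: (190/950)²·4998.1²/10 = 99924
  stratum D: (350/950)²·5930.8²/55 = 86806.6
  stratum E: (160/950)²·1317.4²/26 = 1893.45
V̂(x̄_st) = 230077
SE(x̄_st) = √230077 = 479.663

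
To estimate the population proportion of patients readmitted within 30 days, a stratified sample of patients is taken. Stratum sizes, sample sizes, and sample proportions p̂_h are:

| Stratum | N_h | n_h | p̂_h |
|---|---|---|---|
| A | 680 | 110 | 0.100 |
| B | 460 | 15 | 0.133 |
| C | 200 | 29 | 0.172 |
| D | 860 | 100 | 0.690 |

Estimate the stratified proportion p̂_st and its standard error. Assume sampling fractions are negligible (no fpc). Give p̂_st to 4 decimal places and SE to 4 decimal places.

N = 2200; stratum weights W_h = N_h/N.
p̂_st = Σ W_h p̂_h = (680·0.100 + 460·0.133 + 200·0.172 + 860·0.690)/2200 = 0.34408
V̂(p̂_st) = Σ W_h² p̂_h(1−p̂_h)/(n_h−1):
  stratum A: (680/2200)²·0.100·0.900/109 = 7.88839e-05
  stratum B: (460/2200)²·0.133·0.867/14 = 0.000360092
  stratum C: (200/2200)²·0.172·0.828/28 = 4.20354e-05
  stratum D: (860/2200)²·0.690·0.310/99 = 0.000330162
V̂(p̂_st) = 0.000811173; SE = √V̂ = 0.0284811

p̂_st ≈ 0.3441, SE ≈ 0.0285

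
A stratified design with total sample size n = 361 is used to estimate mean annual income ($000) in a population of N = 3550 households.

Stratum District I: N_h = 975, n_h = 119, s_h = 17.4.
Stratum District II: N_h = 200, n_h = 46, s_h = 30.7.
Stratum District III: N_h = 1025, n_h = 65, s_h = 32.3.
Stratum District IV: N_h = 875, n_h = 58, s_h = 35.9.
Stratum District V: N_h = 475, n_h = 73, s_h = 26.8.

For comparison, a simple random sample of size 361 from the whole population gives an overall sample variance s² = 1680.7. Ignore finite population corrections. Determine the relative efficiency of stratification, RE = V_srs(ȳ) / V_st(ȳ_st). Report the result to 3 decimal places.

V̂(ȳ_st) = Σ W_h² s_h²/n_h, with W_h = N_h/N and N = 3550:
  stratum District I: (975/3550)²·17.4²/119 = 0.191913
  stratum District II: (200/3550)²·30.7²/46 = 0.0650313
  stratum District III: (1025/3550)²·32.3²/65 = 1.33808
  stratum District IV: (875/3550)²·35.9²/58 = 1.34996
  stratum District V: (475/3550)²·26.8²/73 = 0.176148
V_st = 3.12113
V_srs = s²/n = 1680.7/361 = 4.65568
Relative efficiency = V_srs / V_st = 4.65568/3.12113 = 1.4917

RE ≈ 1.492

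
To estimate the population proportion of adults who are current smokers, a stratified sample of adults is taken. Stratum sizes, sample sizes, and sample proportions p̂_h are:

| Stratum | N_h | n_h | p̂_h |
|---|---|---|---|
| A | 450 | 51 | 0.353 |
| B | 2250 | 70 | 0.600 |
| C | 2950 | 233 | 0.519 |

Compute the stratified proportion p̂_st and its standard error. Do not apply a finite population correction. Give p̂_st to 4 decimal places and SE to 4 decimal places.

N = 5650; stratum weights W_h = N_h/N.
p̂_st = Σ W_h p̂_h = (450·0.353 + 2250·0.600 + 2950·0.519)/5650 = 0.53804
V̂(p̂_st) = Σ W_h² p̂_h(1−p̂_h)/(n_h−1):
  stratum A: (450/5650)²·0.353·0.647/50 = 2.89759e-05
  stratum B: (2250/5650)²·0.600·0.400/69 = 0.000551608
  stratum C: (2950/5650)²·0.519·0.481/232 = 0.00029334
V̂(p̂_st) = 0.000873924; SE = √V̂ = 0.0295622

p̂_st ≈ 0.5380, SE ≈ 0.0296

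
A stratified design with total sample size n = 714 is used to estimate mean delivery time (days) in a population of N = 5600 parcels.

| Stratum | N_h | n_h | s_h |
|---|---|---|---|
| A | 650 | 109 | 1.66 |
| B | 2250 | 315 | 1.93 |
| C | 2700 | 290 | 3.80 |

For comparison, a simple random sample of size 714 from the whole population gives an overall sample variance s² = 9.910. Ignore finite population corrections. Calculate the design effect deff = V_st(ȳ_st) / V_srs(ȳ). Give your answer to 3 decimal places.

V̂(ȳ_st) = Σ W_h² s_h²/n_h, with W_h = N_h/N and N = 5600:
  stratum A: (650/5600)²·1.66²/109 = 0.000340597
  stratum B: (2250/5600)²·1.93²/315 = 0.00190894
  stratum C: (2700/5600)²·3.80²/290 = 0.011575
V_st = 0.0138245
V_srs = s²/n = 9.910/714 = 0.0138796
deff = V_st / V_srs = 0.0138245/0.0138796 = 0.9960

deff ≈ 0.996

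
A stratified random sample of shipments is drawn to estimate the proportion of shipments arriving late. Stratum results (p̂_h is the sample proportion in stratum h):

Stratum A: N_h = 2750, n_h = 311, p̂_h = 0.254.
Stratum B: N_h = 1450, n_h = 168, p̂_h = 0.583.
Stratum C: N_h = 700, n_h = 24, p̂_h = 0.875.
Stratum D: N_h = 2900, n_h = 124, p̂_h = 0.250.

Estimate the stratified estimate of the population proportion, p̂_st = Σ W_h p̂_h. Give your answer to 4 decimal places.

p̂_st ≈ 0.3694

N = 7800; stratum weights W_h = N_h/N.
p̂_st = Σ W_h p̂_h = (2750·0.254 + 1450·0.583 + 700·0.875 + 2900·0.250)/7800 = 0.36940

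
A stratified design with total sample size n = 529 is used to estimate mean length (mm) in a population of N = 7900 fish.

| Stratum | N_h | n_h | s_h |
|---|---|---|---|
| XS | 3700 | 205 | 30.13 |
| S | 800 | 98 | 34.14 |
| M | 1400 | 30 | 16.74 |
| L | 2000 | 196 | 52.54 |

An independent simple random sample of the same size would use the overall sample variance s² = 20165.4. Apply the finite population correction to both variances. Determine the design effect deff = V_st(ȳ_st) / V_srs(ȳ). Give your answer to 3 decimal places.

deff ≈ 0.060

V̂(ȳ_st) = Σ W_h² (1 − n_h/N_h) s_h²/n_h, with W_h = N_h/N and N = 7900:
  stratum XS: (3700/7900)²·(1 − 205/3700)·30.13²/205 = 0.91757
  stratum S: (800/7900)²·(1 − 98/800)·34.14²/98 = 0.107022
  stratum M: (1400/7900)²·(1 − 30/1400)·16.74²/30 = 0.287068
  stratum L: (2000/7900)²·(1 − 196/2000)·52.54²/196 = 0.81421
V_st = 2.12587
V_srs = (1 − 529/7900)·20165.4/529 = 35.5673
deff = V_st / V_srs = 2.12587/35.5673 = 0.0598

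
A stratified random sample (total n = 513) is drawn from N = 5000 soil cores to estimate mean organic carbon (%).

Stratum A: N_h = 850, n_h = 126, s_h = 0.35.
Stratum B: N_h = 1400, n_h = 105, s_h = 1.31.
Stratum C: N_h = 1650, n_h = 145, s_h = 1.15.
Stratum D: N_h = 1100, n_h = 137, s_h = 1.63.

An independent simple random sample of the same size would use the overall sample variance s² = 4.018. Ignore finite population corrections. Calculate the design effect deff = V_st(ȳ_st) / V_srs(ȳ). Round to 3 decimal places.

V̂(ȳ_st) = Σ W_h² s_h²/n_h, with W_h = N_h/N and N = 5000:
  stratum A: (850/5000)²·0.35²/126 = 2.80972e-05
  stratum B: (1400/5000)²·1.31²/105 = 0.00128135
  stratum C: (1650/5000)²·1.15²/145 = 0.000993243
  stratum D: (1100/5000)²·1.63²/137 = 0.000938642
V_st = 0.00324134
V_srs = s²/n = 4.018/513 = 0.00783236
deff = V_st / V_srs = 0.00324134/0.00783236 = 0.4138

deff ≈ 0.414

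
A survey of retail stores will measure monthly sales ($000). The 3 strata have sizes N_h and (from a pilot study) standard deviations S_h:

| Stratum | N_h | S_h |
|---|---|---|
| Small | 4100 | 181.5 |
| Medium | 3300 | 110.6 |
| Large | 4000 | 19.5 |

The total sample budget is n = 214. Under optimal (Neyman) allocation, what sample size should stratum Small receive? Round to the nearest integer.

Neyman allocation: n_h = n · N_h S_h / Σ N_i S_i, with n = 214.
  stratum Small: N_h·S_h = 4100·181.5 = 744150.00
  stratum Medium: N_h·S_h = 3300·110.6 = 364980.00
  stratum Large: N_h·S_h = 4000·19.5 = 78000.00
Σ N_h S_h = 1187130.00
n for stratum Small = 214·744150.00/1187130.00 = 134.145 → 134

134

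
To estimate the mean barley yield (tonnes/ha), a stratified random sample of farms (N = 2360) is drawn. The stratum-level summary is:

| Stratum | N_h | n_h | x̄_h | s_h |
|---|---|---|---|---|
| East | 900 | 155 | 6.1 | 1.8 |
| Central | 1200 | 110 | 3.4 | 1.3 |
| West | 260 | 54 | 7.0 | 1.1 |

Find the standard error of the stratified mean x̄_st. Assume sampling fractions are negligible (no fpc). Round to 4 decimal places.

SE(x̄_st) ≈ 0.0853

V̂(x̄_st) = Σ W_h² s_h²/n_h, with W_h = N_h/N and N = 2360:
  stratum East: (900/2360)²·1.8²/155 = 0.00304001
  stratum Central: (1200/2360)²·1.3²/110 = 0.00397221
  stratum West: (260/2360)²·1.1²/54 = 0.000271966
V̂(x̄_st) = 0.00728418
SE(x̄_st) = √0.00728418 = 0.0853474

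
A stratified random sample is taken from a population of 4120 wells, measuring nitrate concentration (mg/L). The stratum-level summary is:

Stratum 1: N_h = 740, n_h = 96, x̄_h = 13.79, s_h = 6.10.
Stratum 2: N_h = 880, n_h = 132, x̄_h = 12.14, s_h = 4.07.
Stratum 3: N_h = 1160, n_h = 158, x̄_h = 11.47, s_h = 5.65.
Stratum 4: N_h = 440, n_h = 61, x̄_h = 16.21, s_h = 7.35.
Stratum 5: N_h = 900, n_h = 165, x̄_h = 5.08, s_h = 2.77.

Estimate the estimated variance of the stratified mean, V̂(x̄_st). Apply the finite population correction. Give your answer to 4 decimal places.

V̂(x̄_st) = Σ W_h² (1 − n_h/N_h) s_h²/n_h, with W_h = N_h/N and N = 4120:
  stratum 1: (740/4120)²·(1 − 96/740)·6.10²/96 = 0.0108821
  stratum 2: (880/4120)²·(1 − 132/880)·4.07²/132 = 0.00486637
  stratum 3: (1160/4120)²·(1 − 158/1160)·5.65²/158 = 0.0138347
  stratum 4: (440/4120)²·(1 − 61/440)·7.35²/61 = 0.00870046
  stratum 5: (900/4120)²·(1 − 165/900)·2.77²/165 = 0.00181222
V̂(x̄_st) = 0.0400959

V̂(x̄_st) ≈ 0.0401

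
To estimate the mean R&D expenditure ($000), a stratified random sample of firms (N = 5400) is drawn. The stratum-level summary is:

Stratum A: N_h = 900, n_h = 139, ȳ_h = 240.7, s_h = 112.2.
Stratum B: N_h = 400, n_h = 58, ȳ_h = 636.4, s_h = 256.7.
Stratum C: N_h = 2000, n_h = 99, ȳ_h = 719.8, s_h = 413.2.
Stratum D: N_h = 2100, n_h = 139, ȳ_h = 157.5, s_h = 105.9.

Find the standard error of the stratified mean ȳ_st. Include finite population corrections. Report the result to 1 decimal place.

V̂(ȳ_st) = Σ W_h² (1 − n_h/N_h) s_h²/n_h, with W_h = N_h/N and N = 5400:
  stratum A: (900/5400)²·(1 − 139/900)·112.2²/139 = 2.12721
  stratum B: (400/5400)²·(1 − 58/400)·256.7²/58 = 5.32994
  stratum C: (2000/5400)²·(1 − 99/2000)·413.2²/99 = 224.859
  stratum D: (2100/5400)²·(1 − 139/2100)·105.9²/139 = 11.3943
V̂(ȳ_st) = 243.71
SE(ȳ_st) = √243.71 = 15.6112

SE(ȳ_st) ≈ 15.6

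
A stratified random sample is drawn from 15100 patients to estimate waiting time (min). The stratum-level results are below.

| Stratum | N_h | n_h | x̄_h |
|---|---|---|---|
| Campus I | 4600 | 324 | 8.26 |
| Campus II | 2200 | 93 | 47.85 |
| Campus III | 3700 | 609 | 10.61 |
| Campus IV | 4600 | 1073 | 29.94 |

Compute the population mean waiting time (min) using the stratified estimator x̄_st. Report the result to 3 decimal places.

x̄_st ≈ 21.208

N = Σ N_h = 15100. Stratum weights W_h = N_h/N.
x̄_st = (4600·8.26 + 2200·47.85 + 3700·10.61 + 4600·29.94) / 15100 = 21.20841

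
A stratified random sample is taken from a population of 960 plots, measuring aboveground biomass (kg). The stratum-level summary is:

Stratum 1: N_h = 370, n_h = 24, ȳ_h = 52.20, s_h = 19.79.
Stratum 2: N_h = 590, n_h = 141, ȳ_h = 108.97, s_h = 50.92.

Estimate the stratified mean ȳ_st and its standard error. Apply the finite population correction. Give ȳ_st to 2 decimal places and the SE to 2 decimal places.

ȳ_st = Σ W_h ȳ_h = (370·52.20 + 590·108.97)/960 = 87.08990
V̂(ȳ_st) = Σ W_h² (1 − n_h/N_h) s_h²/n_h, with W_h = N_h/N and N = 960:
  stratum 1: (370/960)²·(1 − 24/370)·19.79²/24 = 2.26681
  stratum 2: (590/960)²·(1 − 141/590)·50.92²/141 = 5.28583
V̂(ȳ_st) = 7.55265
SE(ȳ_st) = √7.55265 = 2.74821

ȳ_st ≈ 87.09, SE ≈ 2.75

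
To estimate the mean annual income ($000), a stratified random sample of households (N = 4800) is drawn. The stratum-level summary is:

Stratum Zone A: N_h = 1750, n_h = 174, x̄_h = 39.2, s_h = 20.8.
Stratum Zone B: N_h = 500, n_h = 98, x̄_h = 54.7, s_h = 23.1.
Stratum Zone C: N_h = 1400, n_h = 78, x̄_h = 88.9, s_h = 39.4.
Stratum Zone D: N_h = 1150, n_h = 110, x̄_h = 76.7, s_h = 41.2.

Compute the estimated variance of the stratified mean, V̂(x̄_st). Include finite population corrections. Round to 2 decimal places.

V̂(x̄_st) ≈ 2.74

V̂(x̄_st) = Σ W_h² (1 − n_h/N_h) s_h²/n_h, with W_h = N_h/N and N = 4800:
  stratum Zone A: (1750/4800)²·(1 − 174/1750)·20.8²/174 = 0.297639
  stratum Zone B: (500/4800)²·(1 − 98/500)·23.1²/98 = 0.047502
  stratum Zone C: (1400/4800)²·(1 − 78/1400)·39.4²/78 = 1.59873
  stratum Zone D: (1150/4800)²·(1 − 110/1150)·41.2²/110 = 0.801033
V̂(x̄_st) = 2.7449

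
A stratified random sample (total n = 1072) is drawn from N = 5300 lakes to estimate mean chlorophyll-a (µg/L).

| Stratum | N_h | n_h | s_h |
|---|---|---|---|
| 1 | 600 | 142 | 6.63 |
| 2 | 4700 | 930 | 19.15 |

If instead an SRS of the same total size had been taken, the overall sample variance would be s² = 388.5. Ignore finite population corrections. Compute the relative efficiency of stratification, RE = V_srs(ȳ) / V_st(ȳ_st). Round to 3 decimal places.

V̂(ȳ_st) = Σ W_h² s_h²/n_h, with W_h = N_h/N and N = 5300:
  stratum 1: (600/5300)²·6.63²/142 = 0.00396725
  stratum 2: (4700/5300)²·19.15²/930 = 0.310098
V_st = 0.314065
V_srs = s²/n = 388.5/1072 = 0.362407
Relative efficiency = V_srs / V_st = 0.362407/0.314065 = 1.1539

RE ≈ 1.154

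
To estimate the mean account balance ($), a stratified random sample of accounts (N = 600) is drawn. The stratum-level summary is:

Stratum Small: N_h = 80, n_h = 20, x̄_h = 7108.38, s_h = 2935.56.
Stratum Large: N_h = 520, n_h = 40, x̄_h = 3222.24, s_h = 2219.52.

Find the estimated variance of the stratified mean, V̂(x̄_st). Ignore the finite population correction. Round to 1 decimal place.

V̂(x̄_st) = Σ W_h² s_h²/n_h, with W_h = N_h/N and N = 600:
  stratum Small: (80/600)²·2935.56²/20 = 7660.01
  stratum Large: (520/600)²·2219.52²/40 = 92504.4
V̂(x̄_st) = 100164

V̂(x̄_st) ≈ 100164.4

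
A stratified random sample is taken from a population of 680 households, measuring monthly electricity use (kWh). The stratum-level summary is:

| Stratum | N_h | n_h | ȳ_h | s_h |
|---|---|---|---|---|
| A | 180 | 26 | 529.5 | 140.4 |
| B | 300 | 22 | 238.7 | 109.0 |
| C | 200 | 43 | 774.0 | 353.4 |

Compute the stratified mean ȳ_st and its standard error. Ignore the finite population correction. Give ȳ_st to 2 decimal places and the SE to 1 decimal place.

ȳ_st = Σ W_h ȳ_h = (180·529.5 + 300·238.7 + 200·774.0)/680 = 473.11765
V̂(ȳ_st) = Σ W_h² s_h²/n_h, with W_h = N_h/N and N = 680:
  stratum A: (180/680)²·140.4²/26 = 53.1237
  stratum B: (300/680)²·109.0²/22 = 105.113
  stratum C: (200/680)²·353.4²/43 = 251.25
V̂(ȳ_st) = 409.487
SE(ȳ_st) = √409.487 = 20.2358

ȳ_st ≈ 473.12, SE ≈ 20.2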